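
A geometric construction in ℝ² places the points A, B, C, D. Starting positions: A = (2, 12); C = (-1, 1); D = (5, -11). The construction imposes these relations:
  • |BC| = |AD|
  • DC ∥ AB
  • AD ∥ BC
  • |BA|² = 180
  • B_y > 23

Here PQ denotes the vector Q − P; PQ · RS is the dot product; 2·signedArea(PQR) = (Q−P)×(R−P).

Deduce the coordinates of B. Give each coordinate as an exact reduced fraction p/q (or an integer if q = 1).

1. B_x = -4  [AD ∥ BC ∩ DC ∥ AB]
2. B_y = 24  [AD ∥ BC ∩ DC ∥ AB]
   → B = (-4, 24)

B = (-4, 24)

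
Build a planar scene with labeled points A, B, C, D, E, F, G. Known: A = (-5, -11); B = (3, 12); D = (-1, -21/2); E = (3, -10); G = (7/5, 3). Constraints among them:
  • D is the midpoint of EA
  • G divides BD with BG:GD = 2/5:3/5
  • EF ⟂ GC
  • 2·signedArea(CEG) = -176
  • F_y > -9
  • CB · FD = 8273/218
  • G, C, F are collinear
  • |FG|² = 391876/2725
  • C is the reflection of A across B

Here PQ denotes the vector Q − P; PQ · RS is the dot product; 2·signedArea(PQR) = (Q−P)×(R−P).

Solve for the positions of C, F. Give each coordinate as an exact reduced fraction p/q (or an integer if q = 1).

1. C_x = 11  [C is the reflection of A across B]
2. C_y = 35  [C is the reflection of A across B]
   → C = (11, 35)
3. F_x = -223/109  [G, C, F are collinear ∩ EF ⟂ GC]
4. F_y = -925/109  [G, C, F are collinear ∩ EF ⟂ GC]
   → F = (-223/109, -925/109)

C = (11, 35)
F = (-223/109, -925/109)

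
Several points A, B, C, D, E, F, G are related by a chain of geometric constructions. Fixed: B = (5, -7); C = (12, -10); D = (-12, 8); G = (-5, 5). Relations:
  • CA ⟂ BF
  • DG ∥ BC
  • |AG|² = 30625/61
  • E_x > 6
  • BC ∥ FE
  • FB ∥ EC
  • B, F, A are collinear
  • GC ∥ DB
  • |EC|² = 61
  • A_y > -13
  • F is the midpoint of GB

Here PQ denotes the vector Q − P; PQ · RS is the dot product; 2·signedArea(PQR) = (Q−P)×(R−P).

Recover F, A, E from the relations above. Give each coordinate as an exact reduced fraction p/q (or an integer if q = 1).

A = (570/61, -745/61)
E = (7, -4)
F = (0, -1)

1. F_x = 0  [F is the midpoint of GB]
2. F_y = -1  [F is the midpoint of GB]
   → F = (0, -1)
3. A_x = 570/61  [B, F, A are collinear ∩ CA ⟂ BF]
4. A_y = -745/61  [B, F, A are collinear ∩ CA ⟂ BF]
   → A = (570/61, -745/61)
5. E_x = 7  [FB ∥ EC ∩ BC ∥ FE]
6. E_y = -4  [FB ∥ EC ∩ BC ∥ FE]
   → E = (7, -4)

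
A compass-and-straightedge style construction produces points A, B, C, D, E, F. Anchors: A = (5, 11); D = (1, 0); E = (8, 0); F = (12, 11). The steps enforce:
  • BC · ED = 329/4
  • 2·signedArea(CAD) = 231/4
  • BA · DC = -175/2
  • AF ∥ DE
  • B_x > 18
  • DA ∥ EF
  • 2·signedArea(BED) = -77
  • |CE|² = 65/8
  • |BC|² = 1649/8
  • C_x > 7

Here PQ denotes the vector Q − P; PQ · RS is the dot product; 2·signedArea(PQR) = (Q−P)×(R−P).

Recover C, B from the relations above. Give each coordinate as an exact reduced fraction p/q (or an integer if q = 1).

1. C_x = 29/4  [line 11·x + -4·y + -275/4 = 0 ∩ |CE|² = 65/8]
2. C_y = 11/4  [line 11·x + -4·y + -275/4 = 0 ∩ |CE|² = 65/8]
   → C = (29/4, 11/4)
3. B_x = 19  [BC · ED = 329/4 ∩ BA · DC = -175/2]
4. B_y = 11  [BC · ED = 329/4 ∩ BA · DC = -175/2]
   → B = (19, 11)

B = (19, 11)
C = (29/4, 11/4)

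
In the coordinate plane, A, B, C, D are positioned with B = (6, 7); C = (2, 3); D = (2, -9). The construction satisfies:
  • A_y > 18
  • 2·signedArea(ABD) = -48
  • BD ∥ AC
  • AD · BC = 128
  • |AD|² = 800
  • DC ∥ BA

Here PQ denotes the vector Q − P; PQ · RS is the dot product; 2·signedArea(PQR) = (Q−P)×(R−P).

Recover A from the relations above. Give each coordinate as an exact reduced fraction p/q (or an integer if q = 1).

A = (6, 19)

1. A_x = 6  [BD ∥ AC ∩ DC ∥ BA]
2. A_y = 19  [BD ∥ AC ∩ DC ∥ BA]
   → A = (6, 19)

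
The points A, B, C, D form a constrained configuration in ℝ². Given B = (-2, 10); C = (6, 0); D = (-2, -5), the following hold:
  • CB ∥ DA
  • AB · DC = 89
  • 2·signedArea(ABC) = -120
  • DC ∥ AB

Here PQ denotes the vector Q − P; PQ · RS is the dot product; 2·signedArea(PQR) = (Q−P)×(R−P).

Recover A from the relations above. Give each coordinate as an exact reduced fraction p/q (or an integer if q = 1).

1. A_x = -10  [DC ∥ AB ∩ CB ∥ DA]
2. A_y = 5  [DC ∥ AB ∩ CB ∥ DA]
   → A = (-10, 5)

A = (-10, 5)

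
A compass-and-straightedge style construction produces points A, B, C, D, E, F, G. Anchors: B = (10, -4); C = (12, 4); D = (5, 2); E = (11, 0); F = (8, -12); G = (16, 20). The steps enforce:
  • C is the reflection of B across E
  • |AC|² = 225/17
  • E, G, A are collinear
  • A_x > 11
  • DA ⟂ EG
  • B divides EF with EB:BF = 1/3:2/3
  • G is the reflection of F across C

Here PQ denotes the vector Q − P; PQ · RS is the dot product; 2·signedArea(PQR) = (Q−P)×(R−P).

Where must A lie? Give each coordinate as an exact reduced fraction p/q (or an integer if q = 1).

A = (189/17, 8/17)

1. A_x = 189/17  [E, G, A are collinear ∩ DA ⟂ EG]
2. A_y = 8/17  [E, G, A are collinear ∩ DA ⟂ EG]
   → A = (189/17, 8/17)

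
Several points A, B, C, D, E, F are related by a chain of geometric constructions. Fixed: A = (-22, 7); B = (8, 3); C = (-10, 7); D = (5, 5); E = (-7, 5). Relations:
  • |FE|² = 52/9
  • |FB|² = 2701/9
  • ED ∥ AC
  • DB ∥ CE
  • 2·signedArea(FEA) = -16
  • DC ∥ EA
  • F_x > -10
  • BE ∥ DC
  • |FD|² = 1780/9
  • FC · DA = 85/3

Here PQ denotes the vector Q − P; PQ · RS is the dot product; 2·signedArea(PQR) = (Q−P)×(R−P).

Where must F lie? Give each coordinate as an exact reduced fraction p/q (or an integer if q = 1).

1. F_x = -9  [FC · DA = 85/3 ∩ 2·signedArea(FEA) = -16]
2. F_y = 19/3  [FC · DA = 85/3 ∩ 2·signedArea(FEA) = -16]
   → F = (-9, 19/3)

F = (-9, 19/3)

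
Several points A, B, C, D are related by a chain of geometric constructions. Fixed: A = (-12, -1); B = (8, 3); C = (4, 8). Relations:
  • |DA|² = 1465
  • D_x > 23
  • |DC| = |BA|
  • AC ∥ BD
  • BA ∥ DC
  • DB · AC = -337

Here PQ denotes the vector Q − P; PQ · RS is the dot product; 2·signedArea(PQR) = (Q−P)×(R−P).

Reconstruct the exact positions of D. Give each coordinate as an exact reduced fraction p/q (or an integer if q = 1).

D = (24, 12)

1. D_x = 24  [BA ∥ DC ∩ AC ∥ BD]
2. D_y = 12  [BA ∥ DC ∩ AC ∥ BD]
   → D = (24, 12)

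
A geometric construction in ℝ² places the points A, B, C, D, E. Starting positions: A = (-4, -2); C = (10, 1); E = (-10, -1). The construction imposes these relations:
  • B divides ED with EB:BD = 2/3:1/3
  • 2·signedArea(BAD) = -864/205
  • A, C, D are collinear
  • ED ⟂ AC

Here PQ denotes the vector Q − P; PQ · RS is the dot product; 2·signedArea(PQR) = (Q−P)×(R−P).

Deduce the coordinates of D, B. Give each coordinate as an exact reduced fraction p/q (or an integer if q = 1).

1. D_x = -1954/205  [A, C, D are collinear ∩ ED ⟂ AC]
2. D_y = -653/205  [A, C, D are collinear ∩ ED ⟂ AC]
   → D = (-1954/205, -653/205)
3. B_x = -1986/205  [B divides ED with EB:BD = 2/3:1/3]
4. B_y = -1511/615  [B divides ED with EB:BD = 2/3:1/3]
   → B = (-1986/205, -1511/615)

B = (-1986/205, -1511/615)
D = (-1954/205, -653/205)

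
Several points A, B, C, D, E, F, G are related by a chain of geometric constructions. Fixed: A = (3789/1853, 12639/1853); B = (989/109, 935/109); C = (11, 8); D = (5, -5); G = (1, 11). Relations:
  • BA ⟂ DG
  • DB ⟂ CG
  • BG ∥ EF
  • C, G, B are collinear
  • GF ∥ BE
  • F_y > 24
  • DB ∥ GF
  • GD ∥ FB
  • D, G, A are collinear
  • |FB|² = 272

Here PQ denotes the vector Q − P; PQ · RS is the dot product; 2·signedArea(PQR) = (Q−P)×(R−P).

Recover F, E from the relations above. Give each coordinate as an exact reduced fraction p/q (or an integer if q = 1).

E = (1433/109, 2415/109)
F = (553/109, 2679/109)

1. F_x = 553/109  [GD ∥ FB ∩ DB ∥ GF]
2. F_y = 2679/109  [GD ∥ FB ∩ DB ∥ GF]
   → F = (553/109, 2679/109)
3. E_x = 1433/109  [BG ∥ EF ∩ GF ∥ BE]
4. E_y = 2415/109  [BG ∥ EF ∩ GF ∥ BE]
   → E = (1433/109, 2415/109)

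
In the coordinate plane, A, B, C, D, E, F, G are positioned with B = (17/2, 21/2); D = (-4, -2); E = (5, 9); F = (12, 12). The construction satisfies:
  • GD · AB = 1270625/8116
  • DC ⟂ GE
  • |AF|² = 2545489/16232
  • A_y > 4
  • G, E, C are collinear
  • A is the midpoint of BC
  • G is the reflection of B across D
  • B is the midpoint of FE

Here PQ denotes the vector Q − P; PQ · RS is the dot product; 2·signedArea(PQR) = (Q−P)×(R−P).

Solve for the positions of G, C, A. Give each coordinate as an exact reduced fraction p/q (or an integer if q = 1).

1. G_x = -33/2  [G is the reflection of B across D]
2. G_y = -29/2  [G is the reflection of B across D]
   → G = (-33/2, -29/2)
3. C_x = -9291/2029  [G, E, C are collinear ∩ DC ⟂ GE]
4. C_y = -2983/2029  [G, E, C are collinear ∩ DC ⟂ GE]
   → C = (-9291/2029, -2983/2029)
5. A_x = 15911/8116  [A is the midpoint of BC]
6. A_y = 36643/8116  [A is the midpoint of BC]
   → A = (15911/8116, 36643/8116)

A = (15911/8116, 36643/8116)
C = (-9291/2029, -2983/2029)
G = (-33/2, -29/2)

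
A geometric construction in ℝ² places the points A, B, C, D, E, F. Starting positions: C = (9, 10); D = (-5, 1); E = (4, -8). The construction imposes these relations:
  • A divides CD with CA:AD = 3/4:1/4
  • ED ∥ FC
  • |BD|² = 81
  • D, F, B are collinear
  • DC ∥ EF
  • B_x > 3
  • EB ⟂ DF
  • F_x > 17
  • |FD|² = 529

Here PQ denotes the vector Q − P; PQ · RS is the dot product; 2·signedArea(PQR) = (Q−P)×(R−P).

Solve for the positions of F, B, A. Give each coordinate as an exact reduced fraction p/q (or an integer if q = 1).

1. F_x = 18  [ED ∥ FC ∩ DC ∥ EF]
2. F_y = 1  [ED ∥ FC ∩ DC ∥ EF]
   → F = (18, 1)
3. B_x = 4  [D, F, B are collinear ∩ EB ⟂ DF]
4. B_y = 1  [D, F, B are collinear ∩ EB ⟂ DF]
   → B = (4, 1)
5. A_x = -3/2  [A divides CD with CA:AD = 3/4:1/4]
6. A_y = 13/4  [A divides CD with CA:AD = 3/4:1/4]
   → A = (-3/2, 13/4)

A = (-3/2, 13/4)
B = (4, 1)
F = (18, 1)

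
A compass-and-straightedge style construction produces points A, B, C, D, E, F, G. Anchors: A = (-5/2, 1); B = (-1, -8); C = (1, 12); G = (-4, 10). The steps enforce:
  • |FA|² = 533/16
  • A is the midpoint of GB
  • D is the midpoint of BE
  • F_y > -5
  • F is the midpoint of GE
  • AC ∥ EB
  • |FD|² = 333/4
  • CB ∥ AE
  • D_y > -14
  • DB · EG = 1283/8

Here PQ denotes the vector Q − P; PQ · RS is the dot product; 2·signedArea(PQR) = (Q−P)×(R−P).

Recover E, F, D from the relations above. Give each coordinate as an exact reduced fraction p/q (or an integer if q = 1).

1. E_x = -9/2  [AC ∥ EB ∩ CB ∥ AE]
2. E_y = -19  [AC ∥ EB ∩ CB ∥ AE]
   → E = (-9/2, -19)
3. F_x = -17/4  [F is the midpoint of GE]
4. F_y = -9/2  [F is the midpoint of GE]
   → F = (-17/4, -9/2)
5. D_x = -11/4  [D is the midpoint of BE]
6. D_y = -27/2  [D is the midpoint of BE]
   → D = (-11/4, -27/2)

D = (-11/4, -27/2)
E = (-9/2, -19)
F = (-17/4, -9/2)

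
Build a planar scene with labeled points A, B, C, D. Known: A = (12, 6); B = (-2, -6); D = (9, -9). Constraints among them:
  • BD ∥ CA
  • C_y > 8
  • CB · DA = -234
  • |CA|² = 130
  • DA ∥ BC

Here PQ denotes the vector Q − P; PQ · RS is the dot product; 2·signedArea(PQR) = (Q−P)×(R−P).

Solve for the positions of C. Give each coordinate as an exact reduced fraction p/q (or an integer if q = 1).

C = (1, 9)

1. C_x = 1  [BD ∥ CA ∩ DA ∥ BC]
2. C_y = 9  [BD ∥ CA ∩ DA ∥ BC]
   → C = (1, 9)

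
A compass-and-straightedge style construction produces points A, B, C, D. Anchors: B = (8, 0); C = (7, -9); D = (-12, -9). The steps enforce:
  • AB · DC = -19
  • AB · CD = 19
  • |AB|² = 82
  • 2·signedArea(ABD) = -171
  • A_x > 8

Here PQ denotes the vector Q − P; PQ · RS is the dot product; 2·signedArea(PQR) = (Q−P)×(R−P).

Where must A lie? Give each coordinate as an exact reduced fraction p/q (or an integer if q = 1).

1. A_x = 9  [2·signedArea(ABD) = -171 ∩ AB · CD = 19]
2. A_y = 9  [2·signedArea(ABD) = -171 ∩ AB · CD = 19]
   → A = (9, 9)

A = (9, 9)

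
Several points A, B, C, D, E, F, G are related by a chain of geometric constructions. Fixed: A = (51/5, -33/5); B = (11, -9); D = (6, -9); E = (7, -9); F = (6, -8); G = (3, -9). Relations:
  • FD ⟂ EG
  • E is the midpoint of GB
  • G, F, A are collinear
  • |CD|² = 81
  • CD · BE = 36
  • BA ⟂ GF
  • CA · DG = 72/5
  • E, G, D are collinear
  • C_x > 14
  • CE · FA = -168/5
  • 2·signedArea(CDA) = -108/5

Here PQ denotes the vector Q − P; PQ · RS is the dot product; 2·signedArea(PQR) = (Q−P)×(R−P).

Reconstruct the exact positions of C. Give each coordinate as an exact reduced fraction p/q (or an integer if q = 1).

C = (15, -9)

1. C_x = 15  [CE · FA = -168/5 ∩ CD · BE = 36]
2. C_y = -9  [CE · FA = -168/5 ∩ CD · BE = 36]
   → C = (15, -9)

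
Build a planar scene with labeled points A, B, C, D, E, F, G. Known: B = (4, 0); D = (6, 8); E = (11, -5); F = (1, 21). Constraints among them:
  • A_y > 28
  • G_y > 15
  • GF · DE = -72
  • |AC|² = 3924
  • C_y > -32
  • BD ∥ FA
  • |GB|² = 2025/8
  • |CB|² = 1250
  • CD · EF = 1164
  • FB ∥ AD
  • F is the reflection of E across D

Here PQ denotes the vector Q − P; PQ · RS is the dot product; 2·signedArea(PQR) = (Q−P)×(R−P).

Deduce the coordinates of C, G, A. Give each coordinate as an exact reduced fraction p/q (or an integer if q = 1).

A = (3, 29)
C = (21, -31)
G = (7/4, 63/4)

1. C_x = 21  [line 10·x + -26·y + -1016 = 0 ∩ |CB|² = 1250]
2. C_y = -31  [line 10·x + -26·y + -1016 = 0 ∩ |CB|² = 1250]
   → C = (21, -31)
3. G_x = 7/4  [line -5·x + 13·y + -196 = 0 ∩ |GB|² = 2025/8]
4. G_y = 63/4  [line -5·x + 13·y + -196 = 0 ∩ |GB|² = 2025/8]
   → G = (7/4, 63/4)
5. A_x = 3  [FB ∥ AD ∩ BD ∥ FA]
6. A_y = 29  [FB ∥ AD ∩ BD ∥ FA]
   → A = (3, 29)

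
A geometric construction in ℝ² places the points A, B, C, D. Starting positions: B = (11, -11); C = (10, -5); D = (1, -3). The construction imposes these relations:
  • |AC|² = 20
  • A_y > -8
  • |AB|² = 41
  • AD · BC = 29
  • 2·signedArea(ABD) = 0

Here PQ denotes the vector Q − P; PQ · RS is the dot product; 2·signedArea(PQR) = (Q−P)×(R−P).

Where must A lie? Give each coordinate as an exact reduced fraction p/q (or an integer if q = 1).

1. A_x = 6  [2·signedArea(ABD) = 0 ∩ AD · BC = 29]
2. A_y = -7  [2·signedArea(ABD) = 0 ∩ AD · BC = 29]
   → A = (6, -7)

A = (6, -7)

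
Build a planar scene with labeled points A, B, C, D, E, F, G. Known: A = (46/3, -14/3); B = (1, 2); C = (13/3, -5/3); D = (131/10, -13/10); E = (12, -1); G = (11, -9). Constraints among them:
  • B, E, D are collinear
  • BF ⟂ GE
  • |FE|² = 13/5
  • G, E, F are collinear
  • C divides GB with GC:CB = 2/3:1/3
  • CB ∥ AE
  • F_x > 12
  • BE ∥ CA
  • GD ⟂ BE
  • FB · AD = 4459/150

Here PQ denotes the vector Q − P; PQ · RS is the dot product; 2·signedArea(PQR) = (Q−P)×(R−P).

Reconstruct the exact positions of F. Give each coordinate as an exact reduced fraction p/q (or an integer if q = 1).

1. F_x = 61/5  [G, E, F are collinear ∩ BF ⟂ GE]
2. F_y = 3/5  [G, E, F are collinear ∩ BF ⟂ GE]
   → F = (61/5, 3/5)

F = (61/5, 3/5)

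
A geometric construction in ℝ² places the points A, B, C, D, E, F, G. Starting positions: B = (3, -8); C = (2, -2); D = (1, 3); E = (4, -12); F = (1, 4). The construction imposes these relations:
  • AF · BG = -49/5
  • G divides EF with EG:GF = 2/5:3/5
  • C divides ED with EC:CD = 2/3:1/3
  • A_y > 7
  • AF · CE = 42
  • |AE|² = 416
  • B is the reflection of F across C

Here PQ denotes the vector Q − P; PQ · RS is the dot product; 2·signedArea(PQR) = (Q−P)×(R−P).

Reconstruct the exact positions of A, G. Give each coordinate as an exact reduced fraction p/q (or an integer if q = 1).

1. A_x = 0  [line -2·x + 10·y + -80 = 0 ∩ |AE|² = 416]
2. A_y = 8  [line -2·x + 10·y + -80 = 0 ∩ |AE|² = 416]
   → A = (0, 8)
3. G_x = 14/5  [G divides EF with EG:GF = 2/5:3/5]
4. G_y = -28/5  [G divides EF with EG:GF = 2/5:3/5]
   → G = (14/5, -28/5)

A = (0, 8)
G = (14/5, -28/5)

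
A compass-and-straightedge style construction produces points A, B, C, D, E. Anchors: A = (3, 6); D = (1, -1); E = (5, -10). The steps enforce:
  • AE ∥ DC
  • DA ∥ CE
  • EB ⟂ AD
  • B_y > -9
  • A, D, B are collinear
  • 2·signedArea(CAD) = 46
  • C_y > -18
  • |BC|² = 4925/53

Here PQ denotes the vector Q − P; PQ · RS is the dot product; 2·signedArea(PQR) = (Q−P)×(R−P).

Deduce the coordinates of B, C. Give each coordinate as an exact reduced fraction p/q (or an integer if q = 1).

B = (-57/53, -438/53)
C = (3, -17)

1. B_x = -57/53  [A, D, B are collinear ∩ EB ⟂ AD]
2. B_y = -438/53  [A, D, B are collinear ∩ EB ⟂ AD]
   → B = (-57/53, -438/53)
3. C_x = 3  [DA ∥ CE ∩ AE ∥ DC]
4. C_y = -17  [DA ∥ CE ∩ AE ∥ DC]
   → C = (3, -17)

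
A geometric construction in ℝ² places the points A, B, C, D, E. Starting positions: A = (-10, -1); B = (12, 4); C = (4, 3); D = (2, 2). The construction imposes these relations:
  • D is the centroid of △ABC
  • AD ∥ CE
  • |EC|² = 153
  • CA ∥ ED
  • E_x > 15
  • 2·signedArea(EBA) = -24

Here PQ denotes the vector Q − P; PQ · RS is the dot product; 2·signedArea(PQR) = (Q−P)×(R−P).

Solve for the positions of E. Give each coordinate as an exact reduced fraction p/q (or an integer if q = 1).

E = (16, 6)

1. E_x = 16  [CA ∥ ED ∩ AD ∥ CE]
2. E_y = 6  [CA ∥ ED ∩ AD ∥ CE]
   → E = (16, 6)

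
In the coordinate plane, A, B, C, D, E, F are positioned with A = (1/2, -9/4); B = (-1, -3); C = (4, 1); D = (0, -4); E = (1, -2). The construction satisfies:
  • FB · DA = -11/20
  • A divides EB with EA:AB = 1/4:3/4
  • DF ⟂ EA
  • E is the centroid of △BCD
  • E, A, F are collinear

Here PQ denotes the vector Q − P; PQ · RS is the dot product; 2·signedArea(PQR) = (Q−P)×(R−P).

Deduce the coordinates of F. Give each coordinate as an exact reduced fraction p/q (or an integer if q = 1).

1. F_x = -3/5  [E, A, F are collinear ∩ DF ⟂ EA]
2. F_y = -14/5  [E, A, F are collinear ∩ DF ⟂ EA]
   → F = (-3/5, -14/5)

F = (-3/5, -14/5)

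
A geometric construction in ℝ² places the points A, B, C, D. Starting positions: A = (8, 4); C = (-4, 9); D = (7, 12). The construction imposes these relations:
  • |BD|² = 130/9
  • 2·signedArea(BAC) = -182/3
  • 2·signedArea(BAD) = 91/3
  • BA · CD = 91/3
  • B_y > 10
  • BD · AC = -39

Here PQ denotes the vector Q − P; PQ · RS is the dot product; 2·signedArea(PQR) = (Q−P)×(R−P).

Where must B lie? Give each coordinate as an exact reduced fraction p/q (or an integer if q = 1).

B = (10/3, 11)

1. B_x = 10/3  [BA · CD = 91/3 ∩ 2·signedArea(BAC) = -182/3]
2. B_y = 11  [BA · CD = 91/3 ∩ 2·signedArea(BAC) = -182/3]
   → B = (10/3, 11)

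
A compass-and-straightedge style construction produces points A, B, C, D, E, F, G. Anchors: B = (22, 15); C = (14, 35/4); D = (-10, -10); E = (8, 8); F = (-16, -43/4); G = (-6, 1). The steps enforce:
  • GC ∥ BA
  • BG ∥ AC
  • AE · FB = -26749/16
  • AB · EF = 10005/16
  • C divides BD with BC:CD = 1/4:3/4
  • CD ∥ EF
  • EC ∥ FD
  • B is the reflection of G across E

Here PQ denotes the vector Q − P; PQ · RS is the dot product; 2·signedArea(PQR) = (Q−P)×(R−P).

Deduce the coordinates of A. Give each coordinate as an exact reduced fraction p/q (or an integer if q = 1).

A = (42, 91/4)

1. A_x = 42  [BG ∥ AC ∩ GC ∥ BA]
2. A_y = 91/4  [BG ∥ AC ∩ GC ∥ BA]
   → A = (42, 91/4)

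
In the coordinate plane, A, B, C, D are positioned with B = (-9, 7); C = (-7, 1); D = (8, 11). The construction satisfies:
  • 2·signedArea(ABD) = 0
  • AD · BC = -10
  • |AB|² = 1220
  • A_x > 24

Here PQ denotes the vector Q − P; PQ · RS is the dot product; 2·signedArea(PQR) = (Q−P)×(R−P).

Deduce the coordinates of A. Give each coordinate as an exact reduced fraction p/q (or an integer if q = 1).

A = (25, 15)

1. A_x = 25  [2·signedArea(ABD) = 0 ∩ AD · BC = -10]
2. A_y = 15  [2·signedArea(ABD) = 0 ∩ AD · BC = -10]
   → A = (25, 15)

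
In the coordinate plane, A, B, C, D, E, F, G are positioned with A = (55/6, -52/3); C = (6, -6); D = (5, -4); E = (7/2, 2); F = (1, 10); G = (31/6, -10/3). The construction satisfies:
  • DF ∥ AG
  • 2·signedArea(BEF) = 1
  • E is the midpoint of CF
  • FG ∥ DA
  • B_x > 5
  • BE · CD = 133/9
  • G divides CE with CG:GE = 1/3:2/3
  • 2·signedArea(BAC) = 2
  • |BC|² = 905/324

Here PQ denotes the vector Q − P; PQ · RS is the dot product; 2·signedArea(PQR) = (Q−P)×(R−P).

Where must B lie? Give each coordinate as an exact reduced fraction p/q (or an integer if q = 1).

1. B_x = 97/18  [BE · CD = 133/9 ∩ 2·signedArea(BEF) = 1]
2. B_y = -40/9  [BE · CD = 133/9 ∩ 2·signedArea(BEF) = 1]
   → B = (97/18, -40/9)

B = (97/18, -40/9)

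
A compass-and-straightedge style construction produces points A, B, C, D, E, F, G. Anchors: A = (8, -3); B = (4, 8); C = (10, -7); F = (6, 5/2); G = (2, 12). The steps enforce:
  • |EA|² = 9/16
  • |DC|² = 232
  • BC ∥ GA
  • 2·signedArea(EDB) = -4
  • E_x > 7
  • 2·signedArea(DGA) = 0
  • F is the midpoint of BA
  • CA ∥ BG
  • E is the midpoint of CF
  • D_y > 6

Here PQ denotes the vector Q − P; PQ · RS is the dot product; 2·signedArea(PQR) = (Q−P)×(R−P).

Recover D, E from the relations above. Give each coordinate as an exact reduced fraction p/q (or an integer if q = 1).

D = (4, 7)
E = (8, -9/4)

1. D_x = 4  [line 15·x + 6·y + -102 = 0 ∩ |DC|² = 232]
2. D_y = 7  [line 15·x + 6·y + -102 = 0 ∩ |DC|² = 232]
   → D = (4, 7)
3. E_x = 8  [E is the midpoint of CF]
4. E_y = -9/4  [E is the midpoint of CF]
   → E = (8, -9/4)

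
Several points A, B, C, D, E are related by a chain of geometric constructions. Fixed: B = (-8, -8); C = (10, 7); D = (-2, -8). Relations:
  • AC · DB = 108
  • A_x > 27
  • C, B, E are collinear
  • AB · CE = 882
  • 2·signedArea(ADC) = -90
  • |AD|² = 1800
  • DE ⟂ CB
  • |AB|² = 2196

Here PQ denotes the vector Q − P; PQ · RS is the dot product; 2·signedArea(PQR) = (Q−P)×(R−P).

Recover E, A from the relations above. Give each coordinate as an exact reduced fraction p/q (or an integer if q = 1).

1. E_x = -272/61  [C, B, E are collinear ∩ DE ⟂ CB]
2. E_y = -308/61  [C, B, E are collinear ∩ DE ⟂ CB]
   → E = (-272/61, -308/61)
3. A_x = 28  [AC · DB = 108 ∩ AB · CE = 882]
4. A_y = 22  [AC · DB = 108 ∩ AB · CE = 882]
   → A = (28, 22)

A = (28, 22)
E = (-272/61, -308/61)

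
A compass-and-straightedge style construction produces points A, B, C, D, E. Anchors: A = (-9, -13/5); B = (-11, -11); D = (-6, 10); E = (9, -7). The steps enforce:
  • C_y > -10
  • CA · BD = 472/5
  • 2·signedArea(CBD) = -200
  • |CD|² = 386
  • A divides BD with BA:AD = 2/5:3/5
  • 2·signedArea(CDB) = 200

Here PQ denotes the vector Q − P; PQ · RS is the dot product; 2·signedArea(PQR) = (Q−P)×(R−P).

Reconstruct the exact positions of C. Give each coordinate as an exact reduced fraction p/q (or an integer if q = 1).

C = (-1, -9)

1. C_x = -1  [2·signedArea(CDB) = 200 ∩ CA · BD = 472/5]
2. C_y = -9  [2·signedArea(CDB) = 200 ∩ CA · BD = 472/5]
   → C = (-1, -9)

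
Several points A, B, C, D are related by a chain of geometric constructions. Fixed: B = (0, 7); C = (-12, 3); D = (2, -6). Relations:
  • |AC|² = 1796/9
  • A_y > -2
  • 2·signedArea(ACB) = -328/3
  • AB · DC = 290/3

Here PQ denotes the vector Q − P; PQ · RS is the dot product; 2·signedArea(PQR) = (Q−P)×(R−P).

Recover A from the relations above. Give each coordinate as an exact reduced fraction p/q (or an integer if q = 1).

A = (4/3, -5/3)

1. A_x = 4/3  [AB · DC = 290/3 ∩ 2·signedArea(ACB) = -328/3]
2. A_y = -5/3  [AB · DC = 290/3 ∩ 2·signedArea(ACB) = -328/3]
   → A = (4/3, -5/3)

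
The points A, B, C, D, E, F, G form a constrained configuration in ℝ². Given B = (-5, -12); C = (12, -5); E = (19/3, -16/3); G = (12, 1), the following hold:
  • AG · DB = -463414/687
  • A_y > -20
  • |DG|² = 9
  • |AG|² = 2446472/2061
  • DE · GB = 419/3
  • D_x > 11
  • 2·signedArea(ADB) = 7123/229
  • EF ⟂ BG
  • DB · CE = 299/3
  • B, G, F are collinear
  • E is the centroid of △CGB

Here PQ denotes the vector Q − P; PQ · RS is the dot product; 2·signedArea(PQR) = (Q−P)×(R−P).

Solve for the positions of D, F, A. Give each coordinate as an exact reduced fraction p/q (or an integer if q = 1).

1. D_x = 12  [DB · CE = 299/3 ∩ DE · GB = 419/3]
2. D_y = -2  [DB · CE = 299/3 ∩ DE · GB = 419/3]
   → D = (12, -2)
3. F_x = 3688/687  [B, G, F are collinear ∩ EF ⟂ BG]
4. F_y = -2797/687  [B, G, F are collinear ∩ EF ⟂ BG]
   → F = (3688/687, -2797/687)
5. A_x = -10558/687  [2·signedArea(ADB) = 7123/229 ∩ AG · DB = -463414/687]
6. A_y = -13691/687  [2·signedArea(ADB) = 7123/229 ∩ AG · DB = -463414/687]
   → A = (-10558/687, -13691/687)

A = (-10558/687, -13691/687)
D = (12, -2)
F = (3688/687, -2797/687)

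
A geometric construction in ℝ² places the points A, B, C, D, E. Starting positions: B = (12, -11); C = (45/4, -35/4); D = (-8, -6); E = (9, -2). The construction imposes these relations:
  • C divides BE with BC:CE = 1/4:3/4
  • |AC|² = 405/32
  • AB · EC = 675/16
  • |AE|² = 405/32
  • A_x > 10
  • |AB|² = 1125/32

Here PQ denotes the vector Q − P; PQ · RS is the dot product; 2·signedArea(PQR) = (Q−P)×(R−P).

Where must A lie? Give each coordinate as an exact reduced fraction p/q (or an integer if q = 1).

A = (81/8, -43/8)

1. A_x = 81/8  [line -9/4·x + 27/4·y + 945/16 = 0 ∩ |AE|² = 405/32]
2. A_y = -43/8  [line -9/4·x + 27/4·y + 945/16 = 0 ∩ |AE|² = 405/32]
   → A = (81/8, -43/8)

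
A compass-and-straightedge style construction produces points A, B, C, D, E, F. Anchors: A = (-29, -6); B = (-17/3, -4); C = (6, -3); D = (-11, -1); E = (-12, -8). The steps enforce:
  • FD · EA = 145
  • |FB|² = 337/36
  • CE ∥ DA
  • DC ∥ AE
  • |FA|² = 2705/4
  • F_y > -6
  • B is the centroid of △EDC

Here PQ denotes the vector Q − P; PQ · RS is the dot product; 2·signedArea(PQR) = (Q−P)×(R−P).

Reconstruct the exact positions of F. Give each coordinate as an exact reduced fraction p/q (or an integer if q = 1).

F = (-3, -11/2)

1. F_x = -3  [line 17·x + -2·y + 40 = 0 ∩ |FA|² = 2705/4]
2. F_y = -11/2  [line 17·x + -2·y + 40 = 0 ∩ |FA|² = 2705/4]
   → F = (-3, -11/2)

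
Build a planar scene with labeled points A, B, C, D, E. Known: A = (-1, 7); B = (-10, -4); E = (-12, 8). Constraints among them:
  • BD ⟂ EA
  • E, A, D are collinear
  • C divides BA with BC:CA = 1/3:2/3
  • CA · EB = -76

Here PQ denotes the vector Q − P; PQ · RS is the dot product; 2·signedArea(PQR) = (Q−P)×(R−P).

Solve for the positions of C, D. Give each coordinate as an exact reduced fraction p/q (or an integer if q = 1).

C = (-7, -1/3)
D = (-545/61, 471/61)

1. C_x = -7  [C divides BA with BC:CA = 1/3:2/3]
2. C_y = -1/3  [C divides BA with BC:CA = 1/3:2/3]
   → C = (-7, -1/3)
3. D_x = -545/61  [E, A, D are collinear ∩ BD ⟂ EA]
4. D_y = 471/61  [E, A, D are collinear ∩ BD ⟂ EA]
   → D = (-545/61, 471/61)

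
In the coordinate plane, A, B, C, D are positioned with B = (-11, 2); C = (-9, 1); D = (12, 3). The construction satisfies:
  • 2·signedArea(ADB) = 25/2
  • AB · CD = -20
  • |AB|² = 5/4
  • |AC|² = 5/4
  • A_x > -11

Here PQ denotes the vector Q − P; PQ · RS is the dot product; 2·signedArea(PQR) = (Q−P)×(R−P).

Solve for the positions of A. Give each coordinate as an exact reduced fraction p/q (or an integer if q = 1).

1. A_x = -10  [AB · CD = -20 ∩ 2·signedArea(ADB) = 25/2]
2. A_y = 3/2  [AB · CD = -20 ∩ 2·signedArea(ADB) = 25/2]
   → A = (-10, 3/2)

A = (-10, 3/2)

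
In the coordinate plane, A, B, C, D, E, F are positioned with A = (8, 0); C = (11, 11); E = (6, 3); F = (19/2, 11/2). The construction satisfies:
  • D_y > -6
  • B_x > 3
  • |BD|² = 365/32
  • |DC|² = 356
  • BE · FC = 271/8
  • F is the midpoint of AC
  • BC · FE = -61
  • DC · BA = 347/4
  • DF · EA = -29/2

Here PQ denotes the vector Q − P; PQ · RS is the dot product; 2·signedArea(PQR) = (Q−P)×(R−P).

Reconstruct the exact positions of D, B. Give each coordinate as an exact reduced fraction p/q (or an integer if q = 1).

1. B_x = 25/8  [BE · FC = 271/8 ∩ BC · FE = -61]
2. B_y = -19/8  [BE · FC = 271/8 ∩ BC · FE = -61]
   → B = (25/8, -19/8)
3. D_x = 1  [DC · BA = 347/4 ∩ DF · EA = -29/2]
4. D_y = -5  [DC · BA = 347/4 ∩ DF · EA = -29/2]
   → D = (1, -5)

B = (25/8, -19/8)
D = (1, -5)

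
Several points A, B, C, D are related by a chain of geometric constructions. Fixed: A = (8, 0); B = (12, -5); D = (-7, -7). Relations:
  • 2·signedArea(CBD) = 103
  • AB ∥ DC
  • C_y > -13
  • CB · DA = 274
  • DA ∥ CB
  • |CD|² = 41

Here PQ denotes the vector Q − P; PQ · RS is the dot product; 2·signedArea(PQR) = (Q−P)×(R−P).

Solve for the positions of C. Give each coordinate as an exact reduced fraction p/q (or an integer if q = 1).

C = (-3, -12)

1. C_x = -3  [DA ∥ CB ∩ AB ∥ DC]
2. C_y = -12  [DA ∥ CB ∩ AB ∥ DC]
   → C = (-3, -12)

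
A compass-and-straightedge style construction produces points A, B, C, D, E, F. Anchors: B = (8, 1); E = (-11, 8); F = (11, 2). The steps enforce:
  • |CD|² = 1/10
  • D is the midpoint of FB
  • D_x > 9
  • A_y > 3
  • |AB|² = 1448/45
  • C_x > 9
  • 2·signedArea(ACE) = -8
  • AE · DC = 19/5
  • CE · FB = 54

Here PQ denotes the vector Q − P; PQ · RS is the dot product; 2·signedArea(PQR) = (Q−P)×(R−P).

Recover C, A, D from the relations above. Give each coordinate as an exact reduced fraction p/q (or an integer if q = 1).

1. D_x = 19/2  [D is the midpoint of FB]
2. D_y = 3/2  [D is the midpoint of FB]
   → D = (19/2, 3/2)
3. C_x = 46/5  [line 3·x + 1·y + -29 = 0 ∩ |CD|² = 1/10]
4. C_y = 7/5  [line 3·x + 1·y + -29 = 0 ∩ |CD|² = 1/10]
   → C = (46/5, 7/5)
5. A_x = 46/15  [AE · DC = 19/5 ∩ 2·signedArea(ACE) = -8]
6. A_y = 19/5  [AE · DC = 19/5 ∩ 2·signedArea(ACE) = -8]
   → A = (46/15, 19/5)

A = (46/15, 19/5)
C = (46/5, 7/5)
D = (19/2, 3/2)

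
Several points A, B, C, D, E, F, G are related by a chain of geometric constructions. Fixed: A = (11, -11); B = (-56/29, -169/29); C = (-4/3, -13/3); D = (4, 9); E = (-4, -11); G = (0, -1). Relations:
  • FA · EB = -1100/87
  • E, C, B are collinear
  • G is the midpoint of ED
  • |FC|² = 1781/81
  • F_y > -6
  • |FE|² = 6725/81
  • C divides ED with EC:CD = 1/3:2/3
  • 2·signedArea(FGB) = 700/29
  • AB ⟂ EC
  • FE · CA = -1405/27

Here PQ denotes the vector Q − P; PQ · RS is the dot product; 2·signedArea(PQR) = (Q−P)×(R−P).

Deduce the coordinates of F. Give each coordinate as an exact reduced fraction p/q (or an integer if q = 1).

1. F_x = 29/9  [2·signedArea(FGB) = 700/29 ∩ FA · EB = -1100/87]
2. F_y = -49/9  [2·signedArea(FGB) = 700/29 ∩ FA · EB = -1100/87]
   → F = (29/9, -49/9)

F = (29/9, -49/9)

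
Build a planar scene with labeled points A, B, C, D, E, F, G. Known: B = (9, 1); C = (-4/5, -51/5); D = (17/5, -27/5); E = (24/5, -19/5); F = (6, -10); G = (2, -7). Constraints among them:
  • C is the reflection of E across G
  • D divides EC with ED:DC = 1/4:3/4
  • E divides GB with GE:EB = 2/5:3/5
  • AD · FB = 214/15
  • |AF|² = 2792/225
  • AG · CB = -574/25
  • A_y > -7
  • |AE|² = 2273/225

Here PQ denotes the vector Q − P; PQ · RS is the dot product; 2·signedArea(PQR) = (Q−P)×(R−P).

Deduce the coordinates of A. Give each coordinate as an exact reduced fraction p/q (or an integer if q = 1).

1. A_x = 64/15  [AG · CB = -574/25 ∩ AD · FB = 214/15]
2. A_y = -104/15  [AG · CB = -574/25 ∩ AD · FB = 214/15]
   → A = (64/15, -104/15)

A = (64/15, -104/15)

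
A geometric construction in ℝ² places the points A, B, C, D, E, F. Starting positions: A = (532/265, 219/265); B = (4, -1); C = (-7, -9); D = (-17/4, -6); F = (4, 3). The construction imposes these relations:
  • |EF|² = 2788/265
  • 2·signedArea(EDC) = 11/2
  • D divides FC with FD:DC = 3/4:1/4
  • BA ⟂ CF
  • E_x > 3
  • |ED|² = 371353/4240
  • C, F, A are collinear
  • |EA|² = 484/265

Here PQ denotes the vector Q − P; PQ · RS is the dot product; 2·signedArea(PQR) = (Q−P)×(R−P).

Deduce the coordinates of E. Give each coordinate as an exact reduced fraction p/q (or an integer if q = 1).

E = (796/265, -23/265)

1. E_x = 796/265  [line 3·x + -11/4·y + -37/4 = 0 ∩ |EA|² = 484/265]
2. E_y = -23/265  [line 3·x + -11/4·y + -37/4 = 0 ∩ |EA|² = 484/265]
   → E = (796/265, -23/265)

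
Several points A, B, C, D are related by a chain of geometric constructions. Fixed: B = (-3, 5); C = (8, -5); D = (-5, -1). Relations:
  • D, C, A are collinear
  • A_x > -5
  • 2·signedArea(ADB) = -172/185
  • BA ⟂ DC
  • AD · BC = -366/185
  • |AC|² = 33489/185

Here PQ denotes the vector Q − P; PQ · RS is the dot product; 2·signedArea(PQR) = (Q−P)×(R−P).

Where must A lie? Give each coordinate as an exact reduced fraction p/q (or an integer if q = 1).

1. A_x = -899/185  [D, C, A are collinear ∩ BA ⟂ DC]
2. A_y = -193/185  [D, C, A are collinear ∩ BA ⟂ DC]
   → A = (-899/185, -193/185)

A = (-899/185, -193/185)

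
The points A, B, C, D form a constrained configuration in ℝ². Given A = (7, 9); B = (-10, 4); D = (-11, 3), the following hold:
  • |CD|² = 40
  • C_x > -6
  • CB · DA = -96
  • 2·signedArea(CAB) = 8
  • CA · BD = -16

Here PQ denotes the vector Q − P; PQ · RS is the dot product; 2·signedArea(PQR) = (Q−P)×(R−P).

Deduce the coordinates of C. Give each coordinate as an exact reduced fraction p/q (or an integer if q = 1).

C = (-5, 5)

1. C_x = -5  [2·signedArea(CAB) = 8 ∩ CA · BD = -16]
2. C_y = 5  [2·signedArea(CAB) = 8 ∩ CA · BD = -16]
   → C = (-5, 5)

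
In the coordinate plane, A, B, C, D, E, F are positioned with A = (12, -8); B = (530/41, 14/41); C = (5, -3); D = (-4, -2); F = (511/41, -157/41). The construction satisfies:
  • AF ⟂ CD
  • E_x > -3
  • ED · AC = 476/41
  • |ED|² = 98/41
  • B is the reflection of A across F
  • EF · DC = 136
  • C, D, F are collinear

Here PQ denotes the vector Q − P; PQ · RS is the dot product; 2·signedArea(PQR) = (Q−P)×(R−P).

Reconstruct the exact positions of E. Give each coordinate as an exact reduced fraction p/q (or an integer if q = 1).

E = (-101/41, -89/41)

1. E_x = -101/41  [EF · DC = 136 ∩ ED · AC = 476/41]
2. E_y = -89/41  [EF · DC = 136 ∩ ED · AC = 476/41]
   → E = (-101/41, -89/41)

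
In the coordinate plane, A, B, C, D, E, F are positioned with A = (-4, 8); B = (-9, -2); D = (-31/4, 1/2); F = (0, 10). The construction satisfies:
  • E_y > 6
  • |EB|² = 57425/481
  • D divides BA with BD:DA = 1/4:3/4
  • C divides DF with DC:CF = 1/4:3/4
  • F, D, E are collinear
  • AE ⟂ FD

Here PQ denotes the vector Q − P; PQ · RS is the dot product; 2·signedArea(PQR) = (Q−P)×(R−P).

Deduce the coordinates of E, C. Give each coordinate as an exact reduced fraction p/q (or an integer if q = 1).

1. E_x = -1240/481  [F, D, E are collinear ∩ AE ⟂ FD]
2. E_y = 3290/481  [F, D, E are collinear ∩ AE ⟂ FD]
   → E = (-1240/481, 3290/481)
3. C_x = -93/16  [C divides DF with DC:CF = 1/4:3/4]
4. C_y = 23/8  [C divides DF with DC:CF = 1/4:3/4]
   → C = (-93/16, 23/8)

C = (-93/16, 23/8)
E = (-1240/481, 3290/481)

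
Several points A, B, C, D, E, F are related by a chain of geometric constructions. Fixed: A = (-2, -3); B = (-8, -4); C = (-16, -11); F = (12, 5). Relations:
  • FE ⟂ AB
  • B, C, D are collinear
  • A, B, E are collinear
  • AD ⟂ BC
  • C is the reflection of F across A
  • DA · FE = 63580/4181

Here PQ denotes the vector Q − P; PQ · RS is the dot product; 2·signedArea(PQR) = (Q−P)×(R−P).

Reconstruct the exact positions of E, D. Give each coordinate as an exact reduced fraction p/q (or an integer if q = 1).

D = (-464/113, -67/113)
E = (478/37, -19/37)

1. E_x = 478/37  [A, B, E are collinear ∩ FE ⟂ AB]
2. E_y = -19/37  [A, B, E are collinear ∩ FE ⟂ AB]
   → E = (478/37, -19/37)
3. D_x = -464/113  [B, C, D are collinear ∩ AD ⟂ BC]
4. D_y = -67/113  [B, C, D are collinear ∩ AD ⟂ BC]
   → D = (-464/113, -67/113)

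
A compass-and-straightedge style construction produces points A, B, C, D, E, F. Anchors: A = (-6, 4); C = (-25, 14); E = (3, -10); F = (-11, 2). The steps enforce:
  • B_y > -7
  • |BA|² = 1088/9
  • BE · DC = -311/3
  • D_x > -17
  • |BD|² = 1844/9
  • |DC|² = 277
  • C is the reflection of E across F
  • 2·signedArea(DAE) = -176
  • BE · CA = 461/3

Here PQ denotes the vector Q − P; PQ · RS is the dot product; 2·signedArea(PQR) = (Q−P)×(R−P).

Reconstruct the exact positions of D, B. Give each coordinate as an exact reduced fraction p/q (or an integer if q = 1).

B = (-10/3, -20/3)
D = (-16, 0)

1. D_x = -16  [line 14·x + 9·y + 224 = 0 ∩ |DC|² = 277]
2. D_y = 0  [line 14·x + 9·y + 224 = 0 ∩ |DC|² = 277]
   → D = (-16, 0)
3. B_x = -10/3  [BE · DC = -311/3 ∩ BE · CA = 461/3]
4. B_y = -20/3  [BE · DC = -311/3 ∩ BE · CA = 461/3]
   → B = (-10/3, -20/3)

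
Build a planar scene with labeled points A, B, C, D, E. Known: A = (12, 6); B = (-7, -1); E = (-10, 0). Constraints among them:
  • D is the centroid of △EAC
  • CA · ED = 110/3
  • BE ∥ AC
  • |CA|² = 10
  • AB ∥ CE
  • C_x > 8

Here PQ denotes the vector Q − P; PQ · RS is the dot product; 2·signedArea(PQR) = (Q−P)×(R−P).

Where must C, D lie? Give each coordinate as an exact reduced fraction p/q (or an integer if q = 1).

1. C_x = 9  [AB ∥ CE ∩ BE ∥ AC]
2. C_y = 7  [AB ∥ CE ∩ BE ∥ AC]
   → C = (9, 7)
3. D_x = 11/3  [D is the centroid of △EAC]
4. D_y = 13/3  [D is the centroid of △EAC]
   → D = (11/3, 13/3)

C = (9, 7)
D = (11/3, 13/3)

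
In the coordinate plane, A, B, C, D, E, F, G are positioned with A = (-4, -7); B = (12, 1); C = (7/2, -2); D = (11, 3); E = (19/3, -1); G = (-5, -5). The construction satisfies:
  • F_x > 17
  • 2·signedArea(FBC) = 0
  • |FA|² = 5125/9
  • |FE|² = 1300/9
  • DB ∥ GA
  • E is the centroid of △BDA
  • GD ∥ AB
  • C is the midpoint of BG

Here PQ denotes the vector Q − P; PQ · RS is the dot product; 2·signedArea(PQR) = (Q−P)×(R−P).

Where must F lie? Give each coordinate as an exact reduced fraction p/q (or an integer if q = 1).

1. F_x = 53/3  [line 3·x + -17/2·y + -55/2 = 0 ∩ |FE|² = 1300/9]
2. F_y = 3  [line 3·x + -17/2·y + -55/2 = 0 ∩ |FE|² = 1300/9]
   → F = (53/3, 3)

F = (53/3, 3)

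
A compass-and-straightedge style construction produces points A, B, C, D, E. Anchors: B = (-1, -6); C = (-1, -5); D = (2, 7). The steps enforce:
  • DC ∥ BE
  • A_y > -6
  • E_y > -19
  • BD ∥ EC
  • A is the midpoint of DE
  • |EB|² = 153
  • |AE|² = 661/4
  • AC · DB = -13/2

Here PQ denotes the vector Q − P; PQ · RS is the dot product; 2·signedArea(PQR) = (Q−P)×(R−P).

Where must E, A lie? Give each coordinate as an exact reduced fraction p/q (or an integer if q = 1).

A = (-1, -11/2)
E = (-4, -18)

1. E_x = -4  [BD ∥ EC ∩ DC ∥ BE]
2. E_y = -18  [BD ∥ EC ∩ DC ∥ BE]
   → E = (-4, -18)
3. A_x = -1  [A is the midpoint of DE]
4. A_y = -11/2  [A is the midpoint of DE]
   → A = (-1, -11/2)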